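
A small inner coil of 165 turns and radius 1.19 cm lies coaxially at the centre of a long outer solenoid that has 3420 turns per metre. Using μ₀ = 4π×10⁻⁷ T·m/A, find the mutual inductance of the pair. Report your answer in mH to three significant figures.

The outer solenoid produces a uniform field B₁ = μ₀n₁I₁ across the inner coil,
so the flux linkage is N₂Φ = N₂B₁A₂ = μ₀n₁N₂A₂·I₁, giving M = μ₀n₁N₂A₂.
A₂ = πr² = π(1.190×10^-2 m)² = 4.449×10^-4 m².
M = (4π×10⁻⁷)(3420)(165)(4.449×10^-4) = 3.1547×10^-4 H.

M ≈ 0.315 mH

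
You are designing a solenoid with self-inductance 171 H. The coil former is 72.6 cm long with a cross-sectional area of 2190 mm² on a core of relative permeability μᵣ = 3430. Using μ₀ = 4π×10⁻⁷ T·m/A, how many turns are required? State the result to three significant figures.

A = 2190 mm² = 2.190×10^-3 m².
From L = μ₀μᵣN²A/ℓ, N = √(Lℓ / (μ₀μᵣA)).
N = √[(171)(0.726) / ((4π×10⁻⁷)(3430)×2.190×10^-3)] = √(1.315×10^7) ≈ 3626.5.

N ≈ 3630 turns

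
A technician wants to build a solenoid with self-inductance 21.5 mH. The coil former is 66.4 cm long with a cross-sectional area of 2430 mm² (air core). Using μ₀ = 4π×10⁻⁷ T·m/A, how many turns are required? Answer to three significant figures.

A = 2430 mm² = 2.430×10^-3 m².
From L = μ₀N²A/ℓ, N = √(Lℓ / (μ₀A)).
N = √[(2.150×10^-2)(0.664) / ((4π×10⁻⁷)×2.430×10^-3)] = √(4.675×10^6) ≈ 2162.2.

N ≈ 2160 turns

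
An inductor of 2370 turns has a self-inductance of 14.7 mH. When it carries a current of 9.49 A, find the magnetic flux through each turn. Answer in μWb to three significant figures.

Φ_B ≈ 58.9 μWb

From L = NΦ_B/I, the flux per turn is Φ_B = LI/N.
Φ_B = (1.470×10^-2 H)(9.49 A)/2370 = 5.886×10^-5 Wb.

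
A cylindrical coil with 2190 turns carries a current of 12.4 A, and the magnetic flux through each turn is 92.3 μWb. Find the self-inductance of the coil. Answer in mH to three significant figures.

Self-inductance is defined by L = NΦ_B/I (flux linkage over current).
L = (2190)(9.230×10^-5 Wb)/(12.4 A) = 1.630×10^-2 H.

L ≈ 16.3 mH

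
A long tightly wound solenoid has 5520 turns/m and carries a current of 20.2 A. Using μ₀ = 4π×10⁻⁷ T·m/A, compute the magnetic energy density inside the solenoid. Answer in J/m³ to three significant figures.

u ≈ 7810 J/m³

B = μ₀nI = (4π×10⁻⁷)(5.520×10^3)(20.2) = 0.1401 T.
u = B²/(2μ₀) = (0.1401)²/(2×4π×10⁻⁷) = 7.812×10^3 J/m³.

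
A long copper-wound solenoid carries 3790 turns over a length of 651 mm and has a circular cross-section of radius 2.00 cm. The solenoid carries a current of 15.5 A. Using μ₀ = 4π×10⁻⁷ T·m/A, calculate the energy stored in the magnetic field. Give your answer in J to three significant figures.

A = πr² = π(2.000×10^-2 m)² = 1.257×10^-3 m².
L = μ₀N²A/ℓ = (4π×10⁻⁷)(3790)²(1.257×10^-3)/(0.651) = 3.484×10^-2 H.
U = ½LI² = ½(3.484×10^-2)(15.5)² = 4.186 J.

U ≈ 4.19 J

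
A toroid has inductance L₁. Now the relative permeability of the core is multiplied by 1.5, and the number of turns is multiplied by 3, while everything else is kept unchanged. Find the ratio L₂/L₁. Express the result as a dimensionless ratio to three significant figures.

For a toroid, L ∝ μᵣN²A/R.
L₂/L₁ = (1.5) × (3)^2 = 13.5.

L₂/L₁ = 13.5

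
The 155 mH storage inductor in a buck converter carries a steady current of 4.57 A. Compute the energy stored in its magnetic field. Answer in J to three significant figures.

Stored magnetic energy: U = ½LI².
U = ½(0.155 H)(4.57 A)² = 1.619 J.

U ≈ 1.62 J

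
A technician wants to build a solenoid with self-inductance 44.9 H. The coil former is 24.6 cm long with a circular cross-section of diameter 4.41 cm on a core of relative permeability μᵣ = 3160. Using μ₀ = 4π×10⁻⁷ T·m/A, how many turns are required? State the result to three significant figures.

N ≈ 1350 turns

A = π(d/2)² = π(2.205×10^-2 m)² = 1.527×10^-3 m².
From L = μ₀μᵣN²A/ℓ, N = √(Lℓ / (μ₀μᵣA)).
N = √[(44.9)(0.246) / ((4π×10⁻⁷)(3160)×1.527×10^-3)] = √(1.821×10^6) ≈ 1349.5.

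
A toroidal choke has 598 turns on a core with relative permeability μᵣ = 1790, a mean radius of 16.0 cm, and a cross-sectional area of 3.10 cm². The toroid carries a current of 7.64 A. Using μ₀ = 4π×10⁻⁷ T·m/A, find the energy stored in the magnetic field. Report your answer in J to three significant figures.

L = μ₀μᵣN²A/(2πR) = (4π×10⁻⁷)(1790)(598)²(3.100×10^-4)/(2π×0.16) = 0.248 H.
U = ½LI² = ½(0.248)(7.64)² = 7.239 J.

U ≈ 7.24 J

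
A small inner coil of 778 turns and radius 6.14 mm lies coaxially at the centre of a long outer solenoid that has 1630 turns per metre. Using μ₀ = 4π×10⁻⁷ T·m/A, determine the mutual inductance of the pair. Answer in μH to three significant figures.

The outer solenoid produces a uniform field B₁ = μ₀n₁I₁ across the inner coil,
so the flux linkage is N₂Φ = N₂B₁A₂ = μ₀n₁N₂A₂·I₁, giving M = μ₀n₁N₂A₂.
A₂ = πr² = π(6.140×10^-3 m)² = 1.184×10^-4 m².
M = (4π×10⁻⁷)(1630)(778)(1.184×10^-4) = 1.887×10^-4 H.

M ≈ 189 μH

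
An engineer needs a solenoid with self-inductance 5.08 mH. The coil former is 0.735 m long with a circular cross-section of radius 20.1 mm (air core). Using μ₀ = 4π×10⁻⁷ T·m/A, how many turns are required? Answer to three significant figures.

N ≈ 1530 turns

A = πr² = π(2.010×10^-2 m)² = 1.269×10^-3 m².
From L = μ₀N²A/ℓ, N = √(Lℓ / (μ₀A)).
N = √[(5.080×10^-3)(0.735) / ((4π×10⁻⁷)×1.269×10^-3)] = √(2.341×10^6) ≈ 1530.0.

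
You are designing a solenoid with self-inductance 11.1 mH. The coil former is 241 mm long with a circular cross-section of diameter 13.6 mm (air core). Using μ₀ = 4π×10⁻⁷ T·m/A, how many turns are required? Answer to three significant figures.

A = π(d/2)² = π(6.800×10^-3 m)² = 1.453×10^-4 m².
From L = μ₀N²A/ℓ, N = √(Lℓ / (μ₀A)).
N = √[(1.110×10^-2)(0.241) / ((4π×10⁻⁷)×1.453×10^-4)] = √(1.465×10^7) ≈ 3828.1.

N ≈ 3830 turns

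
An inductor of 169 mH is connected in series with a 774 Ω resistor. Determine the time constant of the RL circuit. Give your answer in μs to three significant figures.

τ ≈ 218 μs

τ = L/R = (0.169 H)/(774 Ω) = 2.183×10^-4 s.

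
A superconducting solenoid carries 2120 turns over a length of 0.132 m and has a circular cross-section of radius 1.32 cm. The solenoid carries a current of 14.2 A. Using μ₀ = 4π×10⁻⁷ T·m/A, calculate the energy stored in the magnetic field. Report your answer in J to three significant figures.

U ≈ 2.36 J

A = πr² = π(1.320×10^-2 m)² = 5.474×10^-4 m².
L = μ₀N²A/ℓ = (4π×10⁻⁷)(2120)²(5.474×10^-4)/(0.132) = 2.342×10^-2 H.
U = ½LI² = ½(2.342×10^-2)(14.2)² = 2.361 J.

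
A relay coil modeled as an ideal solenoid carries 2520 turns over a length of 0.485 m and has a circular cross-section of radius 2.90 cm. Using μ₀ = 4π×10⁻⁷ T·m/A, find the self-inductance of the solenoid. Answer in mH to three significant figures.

L ≈ 43.5 mH

A = πr² = π(2.900×10^-2 m)² = 2.642×10^-3 m².
For a long solenoid, L = μ₀N²A/ℓ.
L = (4π×10⁻⁷)(2520)²(2.642×10^-3)/(0.485 m) = 4.347×10^-2 H.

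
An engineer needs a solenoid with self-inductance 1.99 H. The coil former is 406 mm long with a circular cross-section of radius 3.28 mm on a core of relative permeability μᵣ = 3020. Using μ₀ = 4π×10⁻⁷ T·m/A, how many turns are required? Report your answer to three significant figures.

N ≈ 2510 turns

A = πr² = π(3.280×10^-3 m)² = 3.380×10^-5 m².
From L = μ₀μᵣN²A/ℓ, N = √(Lℓ / (μ₀μᵣA)).
N = √[(1.99)(0.406) / ((4π×10⁻⁷)(3020)×3.380×10^-5)] = √(6.299×10^6) ≈ 2509.8.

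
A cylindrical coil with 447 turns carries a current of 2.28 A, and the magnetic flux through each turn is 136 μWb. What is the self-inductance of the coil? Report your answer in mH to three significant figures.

Self-inductance is defined by L = NΦ_B/I (flux linkage over current).
L = (447)(1.360×10^-4 Wb)/(2.28 A) = 2.666×10^-2 H.

L ≈ 26.7 mH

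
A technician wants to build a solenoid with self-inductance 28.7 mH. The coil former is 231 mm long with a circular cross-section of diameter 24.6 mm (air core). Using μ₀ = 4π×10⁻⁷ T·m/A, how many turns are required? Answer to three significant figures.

N ≈ 3330 turns

A = π(d/2)² = π(1.230×10^-2 m)² = 4.753×10^-4 m².
From L = μ₀N²A/ℓ, N = √(Lℓ / (μ₀A)).
N = √[(2.870×10^-2)(0.231) / ((4π×10⁻⁷)×4.753×10^-4)] = √(1.110×10^7) ≈ 3331.7.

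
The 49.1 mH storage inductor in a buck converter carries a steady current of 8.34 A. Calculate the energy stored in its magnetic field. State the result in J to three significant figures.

U ≈ 1.71 J

Stored magnetic energy: U = ½LI².
U = ½(4.910×10^-2 H)(8.34 A)² = 1.708 J.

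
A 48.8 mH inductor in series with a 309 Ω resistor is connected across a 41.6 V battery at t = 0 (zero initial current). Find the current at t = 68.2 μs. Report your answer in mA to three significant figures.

τ = L/R = 4.880×10^-2/309 = 1.579×10^-4 s; final current I_∞ = ε/R = 41.6/309 = 0.1346 A.
I(t) = I_∞(1 − e^(−t/τ)) with t/τ = 0.432.
I = (0.1346)(1 − e^(−0.432)) = 4.721×10^-2 A.

I ≈ 47.2 mA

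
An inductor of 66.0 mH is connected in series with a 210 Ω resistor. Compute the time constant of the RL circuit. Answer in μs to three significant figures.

τ ≈ 314 μs

τ = L/R = (6.600×10^-2 H)/(210 Ω) = 3.143×10^-4 s.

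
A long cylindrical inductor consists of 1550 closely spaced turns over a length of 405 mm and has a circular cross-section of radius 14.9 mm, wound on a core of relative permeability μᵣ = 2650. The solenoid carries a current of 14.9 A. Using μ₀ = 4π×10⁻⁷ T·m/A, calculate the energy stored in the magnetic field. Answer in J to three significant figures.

A = πr² = π(1.490×10^-2 m)² = 6.9746×10^-4 m².
L = μ₀μᵣN²A/ℓ = (4π×10⁻⁷)(2650)(1550)²(6.9746×10^-4)/(0.405) = 13.78 H.
U = ½LI² = ½(13.78)(14.9)² = 1.529×10^3 J.

U ≈ 1530 J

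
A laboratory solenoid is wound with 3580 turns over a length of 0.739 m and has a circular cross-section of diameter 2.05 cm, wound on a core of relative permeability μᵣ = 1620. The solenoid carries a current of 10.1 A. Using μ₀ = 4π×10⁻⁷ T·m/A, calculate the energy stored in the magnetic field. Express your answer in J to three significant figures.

U ≈ 594 J

A = π(d/2)² = π(1.025×10^-2 m)² = 3.301×10^-4 m².
L = μ₀μᵣN²A/ℓ = (4π×10⁻⁷)(1620)(3580)²(3.301×10^-4)/(0.739) = 11.65 H.
U = ½LI² = ½(11.65)(10.1)² = 594.4 J.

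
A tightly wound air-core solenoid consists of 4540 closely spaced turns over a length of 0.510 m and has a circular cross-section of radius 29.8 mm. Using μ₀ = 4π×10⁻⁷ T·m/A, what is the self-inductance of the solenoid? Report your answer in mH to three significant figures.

A = πr² = π(2.980×10^-2 m)² = 2.790×10^-3 m².
For a long solenoid, L = μ₀N²A/ℓ.
L = (4π×10⁻⁷)(4540)²(2.790×10^-3)/(0.51 m) = 0.1417 H.

L ≈ 142 mH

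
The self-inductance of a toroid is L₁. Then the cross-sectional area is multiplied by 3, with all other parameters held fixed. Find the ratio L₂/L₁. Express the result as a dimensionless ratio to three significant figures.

For a toroid, L ∝ μᵣN²A/R.
L₂/L₁ = (3) = 3.00.

L₂/L₁ = 3.00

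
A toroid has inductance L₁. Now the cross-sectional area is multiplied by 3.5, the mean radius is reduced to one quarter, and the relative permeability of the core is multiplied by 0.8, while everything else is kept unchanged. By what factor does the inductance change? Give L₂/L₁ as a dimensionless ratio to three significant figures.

L₂/L₁ = 11.2

For a toroid, L ∝ μᵣN²A/R.
L₂/L₁ = (3.5) × (0.25)^-1 × (0.8) = 11.2.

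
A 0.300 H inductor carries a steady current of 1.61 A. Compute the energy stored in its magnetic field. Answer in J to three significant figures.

U ≈ 0.389 J

Stored magnetic energy: U = ½LI².
U = ½(0.3 H)(1.61 A)² = 0.3888 J.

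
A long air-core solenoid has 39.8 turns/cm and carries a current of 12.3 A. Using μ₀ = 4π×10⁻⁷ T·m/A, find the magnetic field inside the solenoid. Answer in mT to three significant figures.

Inside a long solenoid, B = μ₀nI.
B = (4π×10⁻⁷)(3.980×10^3 m⁻¹)(12.3 A) = 6.152×10^-2 T.

B ≈ 61.5 mT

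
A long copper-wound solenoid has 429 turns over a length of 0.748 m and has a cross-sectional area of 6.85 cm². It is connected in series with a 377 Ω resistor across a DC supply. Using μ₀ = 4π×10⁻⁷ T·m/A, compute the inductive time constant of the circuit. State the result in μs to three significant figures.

A = 6.85 cm² = 6.850×10^-4 m².
L = μ₀N²A/ℓ = (4π×10⁻⁷)(429)²(6.850×10^-4)/(0.748) = 2.118×10^-4 H.
τ = L/R = (2.118×10^-4)/(377) = 5.618×10^-7 s.

τ ≈ 0.562 μs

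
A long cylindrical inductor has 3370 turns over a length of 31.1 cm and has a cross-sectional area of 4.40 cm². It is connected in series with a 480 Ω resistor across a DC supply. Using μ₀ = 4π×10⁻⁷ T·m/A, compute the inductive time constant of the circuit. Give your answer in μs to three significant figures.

A = 4.40 cm² = 4.400×10^-4 m².
L = μ₀N²A/ℓ = (4π×10⁻⁷)(3370)²(4.400×10^-4)/(0.311) = 2.019×10^-2 H.
τ = L/R = (2.019×10^-2)/(480) = 4.206×10^-5 s.

τ ≈ 42.1 μs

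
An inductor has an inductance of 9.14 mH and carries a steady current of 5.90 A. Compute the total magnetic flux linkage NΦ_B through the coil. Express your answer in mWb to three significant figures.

From L = NΦ_B/I, the flux linkage is NΦ_B = LI.
NΦ_B = (9.140×10^-3 H)(5.90 A) = 5.393×10^-2 Wb.

NΦ_B ≈ 53.9 mWb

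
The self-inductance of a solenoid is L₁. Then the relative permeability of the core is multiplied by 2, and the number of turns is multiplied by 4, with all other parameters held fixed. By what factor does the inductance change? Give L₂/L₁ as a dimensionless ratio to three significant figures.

L₂/L₁ = 32.0

For a solenoid, L ∝ μᵣN²A/ℓ.
L₂/L₁ = (2) × (4)^2 = 32.0.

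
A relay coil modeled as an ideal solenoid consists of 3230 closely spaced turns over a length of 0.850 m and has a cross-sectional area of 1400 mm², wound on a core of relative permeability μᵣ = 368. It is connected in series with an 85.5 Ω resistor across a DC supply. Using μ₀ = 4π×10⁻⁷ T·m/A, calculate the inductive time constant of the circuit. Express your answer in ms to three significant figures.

τ ≈ 92.9 ms

A = 1400 mm² = 1.400×10^-3 m².
L = μ₀μᵣN²A/ℓ = (4π×10⁻⁷)(368)(3230)²(1.400×10^-3)/(0.85) = 7.946 H.
τ = L/R = (7.946)/(85.5) = 9.294×10^-2 s.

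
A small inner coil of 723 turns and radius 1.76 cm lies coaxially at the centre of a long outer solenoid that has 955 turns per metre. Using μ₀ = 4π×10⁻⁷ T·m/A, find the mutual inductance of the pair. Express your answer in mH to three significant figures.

M ≈ 0.844 mH

The outer solenoid produces a uniform field B₁ = μ₀n₁I₁ across the inner coil,
so the flux linkage is N₂Φ = N₂B₁A₂ = μ₀n₁N₂A₂·I₁, giving M = μ₀n₁N₂A₂.
A₂ = πr² = π(1.760×10^-2 m)² = 9.731×10^-4 m².
M = (4π×10⁻⁷)(955)(723)(9.731×10^-4) = 8.444×10^-4 H.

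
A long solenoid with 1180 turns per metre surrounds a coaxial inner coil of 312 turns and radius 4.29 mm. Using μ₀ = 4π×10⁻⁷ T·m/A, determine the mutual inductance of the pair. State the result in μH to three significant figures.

M ≈ 26.7 μH

The outer solenoid produces a uniform field B₁ = μ₀n₁I₁ across the inner coil,
so the flux linkage is N₂Φ = N₂B₁A₂ = μ₀n₁N₂A₂·I₁, giving M = μ₀n₁N₂A₂.
A₂ = πr² = π(4.290×10^-3 m)² = 5.782×10^-5 m².
M = (4π×10⁻⁷)(1180)(312)(5.782×10^-5) = 2.6749×10^-5 H.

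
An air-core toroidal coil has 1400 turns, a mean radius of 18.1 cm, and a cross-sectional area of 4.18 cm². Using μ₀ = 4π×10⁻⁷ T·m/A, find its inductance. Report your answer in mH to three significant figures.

L ≈ 0.905 mH

For a thin toroid, L = μ₀N²A/(2πR).
L = (4π×10⁻⁷)(1400)²(4.180×10^-4) / (2π×0.181 m) = 9.053×10^-4 H.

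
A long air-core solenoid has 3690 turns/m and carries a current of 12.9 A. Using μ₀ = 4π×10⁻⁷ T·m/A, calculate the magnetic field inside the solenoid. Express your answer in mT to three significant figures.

B ≈ 59.8 mT

Inside a long solenoid, B = μ₀nI.
B = (4π×10⁻⁷)(3.690×10^3 m⁻¹)(12.9 A) = 5.982×10^-2 T.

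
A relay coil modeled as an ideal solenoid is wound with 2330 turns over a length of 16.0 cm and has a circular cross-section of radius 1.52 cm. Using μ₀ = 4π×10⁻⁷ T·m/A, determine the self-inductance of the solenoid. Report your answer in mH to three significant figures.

A = πr² = π(1.520×10^-2 m)² = 7.258×10^-4 m².
For a long solenoid, L = μ₀N²A/ℓ.
L = (4π×10⁻⁷)(2330)²(7.258×10^-4)/(0.16 m) = 3.0948×10^-2 H.

L ≈ 30.9 mH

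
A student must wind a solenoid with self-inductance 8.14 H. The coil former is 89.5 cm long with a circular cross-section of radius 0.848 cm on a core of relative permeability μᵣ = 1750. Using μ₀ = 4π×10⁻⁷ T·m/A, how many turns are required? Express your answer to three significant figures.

A = πr² = π(8.480×10^-3 m)² = 2.259×10^-4 m².
From L = μ₀μᵣN²A/ℓ, N = √(Lℓ / (μ₀μᵣA)).
N = √[(8.14)(0.895) / ((4π×10⁻⁷)(1750)×2.259×10^-4)] = √(1.466×10^7) ≈ 3829.4.

N ≈ 3830 turns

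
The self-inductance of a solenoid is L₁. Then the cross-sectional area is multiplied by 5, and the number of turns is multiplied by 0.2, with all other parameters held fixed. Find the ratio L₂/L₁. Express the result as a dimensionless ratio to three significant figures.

For a solenoid, L ∝ μᵣN²A/ℓ.
L₂/L₁ = (5) × (0.2)^2 = 0.200.

L₂/L₁ = 0.200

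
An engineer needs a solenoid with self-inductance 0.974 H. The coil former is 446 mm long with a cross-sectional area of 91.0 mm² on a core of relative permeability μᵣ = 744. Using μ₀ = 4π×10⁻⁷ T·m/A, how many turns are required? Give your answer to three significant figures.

N ≈ 2260 turns

A = 91.0 mm² = 9.100×10^-5 m².
From L = μ₀μᵣN²A/ℓ, N = √(Lℓ / (μ₀μᵣA)).
N = √[(0.974)(0.446) / ((4π×10⁻⁷)(744)×9.100×10^-5)] = √(5.106×10^6) ≈ 2259.6.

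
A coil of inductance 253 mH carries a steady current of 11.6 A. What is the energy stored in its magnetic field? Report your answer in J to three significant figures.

U ≈ 17.0 J

Stored magnetic energy: U = ½LI².
U = ½(0.253 H)(11.6 A)² = 17.02 J.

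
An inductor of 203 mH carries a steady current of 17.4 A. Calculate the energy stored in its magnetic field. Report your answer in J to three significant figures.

U ≈ 30.7 J

Stored magnetic energy: U = ½LI².
U = ½(0.203 H)(17.4 A)² = 30.73 J.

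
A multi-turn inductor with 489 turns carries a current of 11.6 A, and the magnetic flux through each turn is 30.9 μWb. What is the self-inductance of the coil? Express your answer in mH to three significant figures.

L ≈ 1.30 mH

Self-inductance is defined by L = NΦ_B/I (flux linkage over current).
L = (489)(3.090×10^-5 Wb)/(11.6 A) = 1.303×10^-3 H.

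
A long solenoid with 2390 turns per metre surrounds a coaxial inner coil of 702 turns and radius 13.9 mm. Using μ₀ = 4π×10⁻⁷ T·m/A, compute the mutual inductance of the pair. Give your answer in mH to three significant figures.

M ≈ 1.28 mH

The outer solenoid produces a uniform field B₁ = μ₀n₁I₁ across the inner coil,
so the flux linkage is N₂Φ = N₂B₁A₂ = μ₀n₁N₂A₂·I₁, giving M = μ₀n₁N₂A₂.
A₂ = πr² = π(1.390×10^-2 m)² = 6.070×10^-4 m².
M = (4π×10⁻⁷)(2390)(702)(6.070×10^-4) = 1.280×10^-3 H.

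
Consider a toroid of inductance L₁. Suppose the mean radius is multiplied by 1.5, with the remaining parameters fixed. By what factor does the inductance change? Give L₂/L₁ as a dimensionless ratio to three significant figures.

For a toroid, L ∝ μᵣN²A/R.
L₂/L₁ = (1.5)^-1 = 0.667.

L₂/L₁ = 0.667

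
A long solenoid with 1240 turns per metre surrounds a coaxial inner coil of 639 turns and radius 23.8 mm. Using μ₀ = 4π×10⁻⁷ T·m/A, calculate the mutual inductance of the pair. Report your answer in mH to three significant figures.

The outer solenoid produces a uniform field B₁ = μ₀n₁I₁ across the inner coil,
so the flux linkage is N₂Φ = N₂B₁A₂ = μ₀n₁N₂A₂·I₁, giving M = μ₀n₁N₂A₂.
A₂ = πr² = π(2.380×10^-2 m)² = 1.780×10^-3 m².
M = (4π×10⁻⁷)(1240)(639)(1.780×10^-3) = 1.772×10^-3 H.

M ≈ 1.77 mH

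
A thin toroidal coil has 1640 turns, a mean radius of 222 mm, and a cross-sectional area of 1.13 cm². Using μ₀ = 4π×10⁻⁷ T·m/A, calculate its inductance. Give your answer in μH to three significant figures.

L ≈ 274 μH

For a thin toroid, L = μ₀N²A/(2πR).
L = (4π×10⁻⁷)(1640)²(1.130×10^-4) / (2π×0.222 m) = 2.738×10^-4 H.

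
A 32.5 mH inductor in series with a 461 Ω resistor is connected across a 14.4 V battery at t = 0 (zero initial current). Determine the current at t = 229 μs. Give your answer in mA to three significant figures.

I ≈ 30.0 mA

τ = L/R = 3.250×10^-2/461 = 7.050×10^-5 s; final current I_∞ = ε/R = 14.4/461 = 3.124×10^-2 A.
I(t) = I_∞(1 − e^(−t/τ)) with t/τ = 3.248.
I = (3.124×10^-2)(1 − e^(−3.248)) = 3.002×10^-2 A.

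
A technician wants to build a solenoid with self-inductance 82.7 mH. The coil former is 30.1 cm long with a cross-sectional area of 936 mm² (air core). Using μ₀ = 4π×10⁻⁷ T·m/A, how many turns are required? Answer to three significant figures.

N ≈ 4600 turns

A = 936 mm² = 9.360×10^-4 m².
From L = μ₀N²A/ℓ, N = √(Lℓ / (μ₀A)).
N = √[(8.270×10^-2)(0.301) / ((4π×10⁻⁷)×9.360×10^-4)] = √(2.116×10^7) ≈ 4600.4.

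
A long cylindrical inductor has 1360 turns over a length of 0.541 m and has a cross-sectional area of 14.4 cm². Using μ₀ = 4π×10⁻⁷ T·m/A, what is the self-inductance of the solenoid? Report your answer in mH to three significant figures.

A = 14.4 cm² = 1.440×10^-3 m².
For a long solenoid, L = μ₀N²A/ℓ.
L = (4π×10⁻⁷)(1360)²(1.440×10^-3)/(0.541 m) = 6.187×10^-3 H.

L ≈ 6.19 mH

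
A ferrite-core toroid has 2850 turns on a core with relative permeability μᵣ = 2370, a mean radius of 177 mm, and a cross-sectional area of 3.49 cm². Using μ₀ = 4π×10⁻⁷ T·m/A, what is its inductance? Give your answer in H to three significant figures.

L ≈ 7.59 H

For a thin toroid, L = μ₀μᵣN²A/(2πR).
L = (4π×10⁻⁷)(2370)(2850)²(3.490×10^-4) / (2π×0.177 m) = 7.591 H.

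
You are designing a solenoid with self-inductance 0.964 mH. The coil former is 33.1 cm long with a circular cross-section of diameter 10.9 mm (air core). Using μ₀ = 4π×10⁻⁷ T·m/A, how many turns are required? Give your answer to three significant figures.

A = π(d/2)² = π(5.450×10^-3 m)² = 9.331×10^-5 m².
From L = μ₀N²A/ℓ, N = √(Lℓ / (μ₀A)).
N = √[(9.640×10^-4)(0.331) / ((4π×10⁻⁷)×9.331×10^-5)] = √(2.721×10^6) ≈ 1649.6.

N ≈ 1650 turns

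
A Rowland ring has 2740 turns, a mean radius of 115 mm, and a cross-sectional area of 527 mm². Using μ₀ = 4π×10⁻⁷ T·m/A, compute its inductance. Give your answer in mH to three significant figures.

L ≈ 6.88 mH

For a thin toroid, L = μ₀N²A/(2πR).
L = (4π×10⁻⁷)(2740)²(5.270×10^-4) / (2π×0.115 m) = 6.881×10^-3 H.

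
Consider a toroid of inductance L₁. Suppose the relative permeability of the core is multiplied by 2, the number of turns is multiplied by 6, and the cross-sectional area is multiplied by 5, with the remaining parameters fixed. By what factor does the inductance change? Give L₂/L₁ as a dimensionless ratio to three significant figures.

For a toroid, L ∝ μᵣN²A/R.
L₂/L₁ = (2) × (6)^2 × (5) = 360.

L₂/L₁ = 360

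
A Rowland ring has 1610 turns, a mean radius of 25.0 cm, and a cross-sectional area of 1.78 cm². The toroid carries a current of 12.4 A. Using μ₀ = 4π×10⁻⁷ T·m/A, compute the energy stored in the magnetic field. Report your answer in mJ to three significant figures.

U ≈ 28.4 mJ

L = μ₀N²A/(2πR) = (4π×10⁻⁷)(1610)²(1.780×10^-4)/(2π×0.25) = 3.691×10^-4 H.
U = ½LI² = ½(3.691×10^-4)(12.4)² = 2.838×10^-2 J.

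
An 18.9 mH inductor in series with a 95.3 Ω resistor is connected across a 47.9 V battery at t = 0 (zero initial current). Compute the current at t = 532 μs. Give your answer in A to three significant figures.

τ = L/R = 1.890×10^-2/95.3 = 1.983×10^-4 s; final current I_∞ = ε/R = 47.9/95.3 = 0.5026 A.
I(t) = I_∞(1 − e^(−t/τ)) with t/τ = 2.683.
I = (0.5026)(1 − e^(−2.683)) = 0.4682 A.

I ≈ 0.468 A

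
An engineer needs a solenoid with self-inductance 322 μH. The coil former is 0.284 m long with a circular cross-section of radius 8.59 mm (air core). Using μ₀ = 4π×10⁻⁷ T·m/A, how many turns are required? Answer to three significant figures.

N ≈ 560 turns

A = πr² = π(8.590×10^-3 m)² = 2.318×10^-4 m².
From L = μ₀N²A/ℓ, N = √(Lℓ / (μ₀A)).
N = √[(3.220×10^-4)(0.284) / ((4π×10⁻⁷)×2.318×10^-4)] = √(3.139×10^5) ≈ 560.3.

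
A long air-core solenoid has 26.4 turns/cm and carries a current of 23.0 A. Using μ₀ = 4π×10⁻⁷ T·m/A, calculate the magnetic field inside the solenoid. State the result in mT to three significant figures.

B ≈ 76.3 mT

Inside a long solenoid, B = μ₀nI.
B = (4π×10⁻⁷)(2.640×10^3 m⁻¹)(23.0 A) = 7.630×10^-2 T.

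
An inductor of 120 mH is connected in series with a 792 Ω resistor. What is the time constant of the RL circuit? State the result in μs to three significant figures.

τ ≈ 152 μs

τ = L/R = (0.12 H)/(792 Ω) = 1.515×10^-4 s.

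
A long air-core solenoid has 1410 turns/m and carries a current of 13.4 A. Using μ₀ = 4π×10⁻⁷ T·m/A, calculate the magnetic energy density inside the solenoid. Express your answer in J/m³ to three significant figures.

u ≈ 224 J/m³

B = μ₀nI = (4π×10⁻⁷)(1.410×10^3)(13.4) = 2.374×10^-2 T.
u = B²/(2μ₀) = (2.374×10^-2)²/(2×4π×10⁻⁷) = 224.3 J/m³.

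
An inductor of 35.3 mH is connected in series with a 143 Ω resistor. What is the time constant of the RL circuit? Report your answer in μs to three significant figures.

τ ≈ 247 μs

τ = L/R = (3.530×10^-2 H)/(143 Ω) = 2.469×10^-4 s.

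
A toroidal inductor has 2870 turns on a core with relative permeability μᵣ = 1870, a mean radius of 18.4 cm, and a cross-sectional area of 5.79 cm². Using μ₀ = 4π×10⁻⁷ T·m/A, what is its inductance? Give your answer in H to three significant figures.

For a thin toroid, L = μ₀μᵣN²A/(2πR).
L = (4π×10⁻⁷)(1870)(2870)²(5.790×10^-4) / (2π×0.184 m) = 9.694 H.

L ≈ 9.69 H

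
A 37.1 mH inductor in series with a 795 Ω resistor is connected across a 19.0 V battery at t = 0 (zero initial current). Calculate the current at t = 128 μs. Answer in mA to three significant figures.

I ≈ 22.4 mA

τ = L/R = 3.710×10^-2/795 = 4.667×10^-5 s; final current I_∞ = ε/R = 19.0/795 = 2.390×10^-2 A.
I(t) = I_∞(1 − e^(−t/τ)) with t/τ = 2.743.
I = (2.390×10^-2)(1 − e^(−2.743)) = 2.236×10^-2 A.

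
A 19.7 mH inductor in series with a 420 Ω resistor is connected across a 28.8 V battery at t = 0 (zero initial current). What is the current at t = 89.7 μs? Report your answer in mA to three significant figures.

I ≈ 58.4 mA

τ = L/R = 1.970×10^-2/420 = 4.690×10^-5 s; final current I_∞ = ε/R = 28.8/420 = 6.857×10^-2 A.
I(t) = I_∞(1 − e^(−t/τ)) with t/τ = 1.912.
I = (6.857×10^-2)(1 − e^(−1.912)) = 5.844×10^-2 A.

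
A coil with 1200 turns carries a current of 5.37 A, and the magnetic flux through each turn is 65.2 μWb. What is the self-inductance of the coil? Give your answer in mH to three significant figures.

Self-inductance is defined by L = NΦ_B/I (flux linkage over current).
L = (1200)(6.520×10^-5 Wb)/(5.37 A) = 1.457×10^-2 H.

L ≈ 14.6 mH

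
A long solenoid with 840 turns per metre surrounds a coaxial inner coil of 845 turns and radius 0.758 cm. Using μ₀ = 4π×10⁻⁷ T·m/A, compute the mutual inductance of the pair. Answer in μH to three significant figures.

M ≈ 161 μH

The outer solenoid produces a uniform field B₁ = μ₀n₁I₁ across the inner coil,
so the flux linkage is N₂Φ = N₂B₁A₂ = μ₀n₁N₂A₂·I₁, giving M = μ₀n₁N₂A₂.
A₂ = πr² = π(7.580×10^-3 m)² = 1.805×10^-4 m².
M = (4π×10⁻⁷)(840)(845)(1.805×10^-4) = 1.610×10^-4 H.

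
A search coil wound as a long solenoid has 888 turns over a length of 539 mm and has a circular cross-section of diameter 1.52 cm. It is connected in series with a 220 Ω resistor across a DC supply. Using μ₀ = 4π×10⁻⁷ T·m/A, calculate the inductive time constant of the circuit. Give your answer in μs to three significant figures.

A = π(d/2)² = π(7.600×10^-3 m)² = 1.8146×10^-4 m².
L = μ₀N²A/ℓ = (4π×10⁻⁷)(888)²(1.8146×10^-4)/(0.539) = 3.336×10^-4 H.
τ = L/R = (3.336×10^-4)/(220) = 1.516×10^-6 s.

τ ≈ 1.52 μs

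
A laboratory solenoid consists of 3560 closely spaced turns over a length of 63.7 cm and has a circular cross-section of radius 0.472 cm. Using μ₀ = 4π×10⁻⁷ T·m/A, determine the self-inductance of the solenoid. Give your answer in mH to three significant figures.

L ≈ 1.75 mH

A = πr² = π(4.720×10^-3 m)² = 6.999×10^-5 m².
For a long solenoid, L = μ₀N²A/ℓ.
L = (4π×10⁻⁷)(3560)²(6.999×10^-5)/(0.637 m) = 1.750×10^-3 H.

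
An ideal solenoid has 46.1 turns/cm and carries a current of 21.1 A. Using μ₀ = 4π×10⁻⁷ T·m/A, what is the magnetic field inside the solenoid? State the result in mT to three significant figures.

B ≈ 122 mT

Inside a long solenoid, B = μ₀nI.
B = (4π×10⁻⁷)(4.610×10^3 m⁻¹)(21.1 A) = 0.1222 T.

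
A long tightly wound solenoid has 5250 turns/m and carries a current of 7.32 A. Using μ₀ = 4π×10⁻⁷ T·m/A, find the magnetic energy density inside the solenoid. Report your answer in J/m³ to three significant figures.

B = μ₀nI = (4π×10⁻⁷)(5.250×10^3)(7.32) = 4.829×10^-2 T.
u = B²/(2μ₀) = (4.829×10^-2)²/(2×4π×10⁻⁷) = 927.9 J/m³.

u ≈ 928 J/m³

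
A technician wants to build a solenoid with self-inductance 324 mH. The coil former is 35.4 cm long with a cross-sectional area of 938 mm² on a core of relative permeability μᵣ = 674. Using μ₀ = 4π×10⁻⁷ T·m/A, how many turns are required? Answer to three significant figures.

A = 938 mm² = 9.380×10^-4 m².
From L = μ₀μᵣN²A/ℓ, N = √(Lℓ / (μ₀μᵣA)).
N = √[(0.324)(0.354) / ((4π×10⁻⁷)(674)×9.380×10^-4)] = √(1.444×10^5) ≈ 380.0.

N ≈ 380 turns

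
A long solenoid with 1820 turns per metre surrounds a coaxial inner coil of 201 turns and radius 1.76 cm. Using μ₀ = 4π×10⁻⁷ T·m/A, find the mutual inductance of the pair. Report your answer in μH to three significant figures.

The outer solenoid produces a uniform field B₁ = μ₀n₁I₁ across the inner coil,
so the flux linkage is N₂Φ = N₂B₁A₂ = μ₀n₁N₂A₂·I₁, giving M = μ₀n₁N₂A₂.
A₂ = πr² = π(1.760×10^-2 m)² = 9.731×10^-4 m².
M = (4π×10⁻⁷)(1820)(201)(9.731×10^-4) = 4.474×10^-4 H.

M ≈ 447 μH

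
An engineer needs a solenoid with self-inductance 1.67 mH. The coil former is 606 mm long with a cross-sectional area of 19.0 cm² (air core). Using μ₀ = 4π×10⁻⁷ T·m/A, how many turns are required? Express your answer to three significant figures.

N ≈ 651 turns

A = 19.0 cm² = 1.900×10^-3 m².
From L = μ₀N²A/ℓ, N = √(Lℓ / (μ₀A)).
N = √[(1.670×10^-3)(0.606) / ((4π×10⁻⁷)×1.900×10^-3)] = √(4.239×10^5) ≈ 651.0.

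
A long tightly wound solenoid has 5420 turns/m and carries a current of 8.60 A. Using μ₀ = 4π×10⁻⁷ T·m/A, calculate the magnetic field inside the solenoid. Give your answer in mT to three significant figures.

B ≈ 58.6 mT

Inside a long solenoid, B = μ₀nI.
B = (4π×10⁻⁷)(5.420×10^3 m⁻¹)(8.60 A) = 5.857×10^-2 T.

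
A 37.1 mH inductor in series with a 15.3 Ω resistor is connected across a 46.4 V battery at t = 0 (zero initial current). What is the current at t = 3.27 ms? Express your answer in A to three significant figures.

τ = L/R = 3.710×10^-2/15.3 = 2.4248×10^-3 s; final current I_∞ = ε/R = 46.4/15.3 = 3.033 A.
I(t) = I_∞(1 − e^(−t/τ)) with t/τ = 1.349.
I = (3.033)(1 − e^(−1.349)) = 2.245 A.

I ≈ 2.25 A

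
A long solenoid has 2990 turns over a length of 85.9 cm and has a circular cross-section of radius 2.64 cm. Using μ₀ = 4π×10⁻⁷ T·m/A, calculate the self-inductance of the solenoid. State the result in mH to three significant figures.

L ≈ 28.6 mH

A = πr² = π(2.640×10^-2 m)² = 2.190×10^-3 m².
For a long solenoid, L = μ₀N²A/ℓ.
L = (4π×10⁻⁷)(2990)²(2.190×10^-3)/(0.859 m) = 2.864×10^-2 H.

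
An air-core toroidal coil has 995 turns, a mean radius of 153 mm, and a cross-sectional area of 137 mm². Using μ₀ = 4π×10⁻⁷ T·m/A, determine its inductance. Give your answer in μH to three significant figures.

L ≈ 177 μH

For a thin toroid, L = μ₀N²A/(2πR).
L = (4π×10⁻⁷)(995)²(1.370×10^-4) / (2π×0.153 m) = 1.773×10^-4 H.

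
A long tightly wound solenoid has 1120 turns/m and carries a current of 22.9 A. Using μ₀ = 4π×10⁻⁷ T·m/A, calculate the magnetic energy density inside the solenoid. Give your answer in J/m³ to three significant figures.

B = μ₀nI = (4π×10⁻⁷)(1.120×10^3)(22.9) = 3.223×10^-2 T.
u = B²/(2μ₀) = (3.223×10^-2)²/(2×4π×10⁻⁷) = 413.3 J/m³.

u ≈ 413 J/m³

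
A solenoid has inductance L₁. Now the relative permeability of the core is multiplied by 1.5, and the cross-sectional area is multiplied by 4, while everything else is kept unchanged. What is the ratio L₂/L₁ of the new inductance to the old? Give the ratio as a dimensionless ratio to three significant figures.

For a solenoid, L ∝ μᵣN²A/ℓ.
L₂/L₁ = (1.5) × (4) = 6.00.

L₂/L₁ = 6.00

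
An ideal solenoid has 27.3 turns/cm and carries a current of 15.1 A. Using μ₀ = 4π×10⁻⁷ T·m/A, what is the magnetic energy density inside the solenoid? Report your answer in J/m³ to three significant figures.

B = μ₀nI = (4π×10⁻⁷)(2.730×10^3)(15.1) = 5.180×10^-2 T.
u = B²/(2μ₀) = (5.180×10^-2)²/(2×4π×10⁻⁷) = 1.068×10^3 J/m³.

u ≈ 1070 J/m³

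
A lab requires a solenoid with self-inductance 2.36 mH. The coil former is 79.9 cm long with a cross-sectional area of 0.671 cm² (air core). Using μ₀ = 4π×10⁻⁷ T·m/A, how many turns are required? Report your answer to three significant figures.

N ≈ 4730 turns

A = 0.671 cm² = 6.710×10^-5 m².
From L = μ₀N²A/ℓ, N = √(Lℓ / (μ₀A)).
N = √[(2.360×10^-3)(0.799) / ((4π×10⁻⁷)×6.710×10^-5)] = √(2.236×10^7) ≈ 4728.9.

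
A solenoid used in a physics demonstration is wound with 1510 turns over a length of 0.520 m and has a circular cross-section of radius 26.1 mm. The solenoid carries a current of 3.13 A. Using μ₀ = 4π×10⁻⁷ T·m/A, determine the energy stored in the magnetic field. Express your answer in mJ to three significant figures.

A = πr² = π(2.610×10^-2 m)² = 2.140×10^-3 m².
L = μ₀N²A/ℓ = (4π×10⁻⁷)(1510)²(2.140×10^-3)/(0.52) = 1.179×10^-2 H.
U = ½LI² = ½(1.179×10^-2)(3.13)² = 5.776×10^-2 J.

U ≈ 57.8 mJ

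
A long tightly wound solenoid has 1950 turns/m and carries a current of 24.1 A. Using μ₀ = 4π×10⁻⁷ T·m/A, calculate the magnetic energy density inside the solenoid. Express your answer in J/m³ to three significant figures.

B = μ₀nI = (4π×10⁻⁷)(1.950×10^3)(24.1) = 5.906×10^-2 T.
u = B²/(2μ₀) = (5.906×10^-2)²/(2×4π×10⁻⁷) = 1.388×10^3 J/m³.

u ≈ 1390 J/m³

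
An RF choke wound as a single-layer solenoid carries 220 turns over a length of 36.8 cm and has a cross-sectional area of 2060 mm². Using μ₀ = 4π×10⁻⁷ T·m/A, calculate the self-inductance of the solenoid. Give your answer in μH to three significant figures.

A = 2060 mm² = 2.060×10^-3 m².
For a long solenoid, L = μ₀N²A/ℓ.
L = (4π×10⁻⁷)(220)²(2.060×10^-3)/(0.368 m) = 3.4047×10^-4 H.

L ≈ 340 μH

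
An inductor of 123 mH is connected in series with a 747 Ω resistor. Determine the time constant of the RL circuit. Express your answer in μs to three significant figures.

τ ≈ 165 μs

τ = L/R = (0.123 H)/(747 Ω) = 1.647×10^-4 s.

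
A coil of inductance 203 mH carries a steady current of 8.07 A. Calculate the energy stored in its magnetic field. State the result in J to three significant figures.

U ≈ 6.61 J

Stored magnetic energy: U = ½LI².
U = ½(0.203 H)(8.07 A)² = 6.61 J.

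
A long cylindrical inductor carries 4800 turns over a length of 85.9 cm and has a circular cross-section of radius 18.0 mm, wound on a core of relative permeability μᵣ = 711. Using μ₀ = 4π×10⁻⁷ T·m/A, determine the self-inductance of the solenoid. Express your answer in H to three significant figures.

A = πr² = π(1.800×10^-2 m)² = 1.018×10^-3 m².
For a long solenoid, L = μ₀μᵣN²A/ℓ.
L = (4π×10⁻⁷)(711)(4800)²(1.018×10^-3)/(0.859 m) = 24.39 H.

L ≈ 24.4 H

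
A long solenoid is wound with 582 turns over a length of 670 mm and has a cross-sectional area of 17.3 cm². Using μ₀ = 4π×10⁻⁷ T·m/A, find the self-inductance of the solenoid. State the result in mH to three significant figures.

A = 17.3 cm² = 1.730×10^-3 m².
For a long solenoid, L = μ₀N²A/ℓ.
L = (4π×10⁻⁷)(582)²(1.730×10^-3)/(0.67 m) = 1.099×10^-3 H.

L ≈ 1.10 mH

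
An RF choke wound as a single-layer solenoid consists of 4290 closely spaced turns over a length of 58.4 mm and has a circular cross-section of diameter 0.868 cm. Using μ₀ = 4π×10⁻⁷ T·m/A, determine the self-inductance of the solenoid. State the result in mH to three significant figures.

A = π(d/2)² = π(4.340×10^-3 m)² = 5.917×10^-5 m².
For a long solenoid, L = μ₀N²A/ℓ.
L = (4π×10⁻⁷)(4290)²(5.917×10^-5)/(5.840×10^-2 m) = 2.343×10^-2 H.

L ≈ 23.4 mH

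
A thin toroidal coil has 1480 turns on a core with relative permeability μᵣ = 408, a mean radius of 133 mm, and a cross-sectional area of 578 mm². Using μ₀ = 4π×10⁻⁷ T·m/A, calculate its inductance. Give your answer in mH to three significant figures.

L ≈ 777 mH

For a thin toroid, L = μ₀μᵣN²A/(2πR).
L = (4π×10⁻⁷)(408)(1480)²(5.780×10^-4) / (2π×0.133 m) = 0.7768 H.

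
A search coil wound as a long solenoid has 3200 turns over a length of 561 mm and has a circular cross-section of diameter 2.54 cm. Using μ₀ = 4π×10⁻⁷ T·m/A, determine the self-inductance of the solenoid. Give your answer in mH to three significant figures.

A = π(d/2)² = π(1.270×10^-2 m)² = 5.067×10^-4 m².
For a long solenoid, L = μ₀N²A/ℓ.
L = (4π×10⁻⁷)(3200)²(5.067×10^-4)/(0.561 m) = 1.162×10^-2 H.

L ≈ 11.6 mH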